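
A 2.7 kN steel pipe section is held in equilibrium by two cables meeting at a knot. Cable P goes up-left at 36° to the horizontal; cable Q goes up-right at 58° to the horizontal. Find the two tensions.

T_P = 1.434 kN, T_Q = 2.190 kN

ΣF_x = 0: −T_P·cos36° + T_Q·cos58° = 0 → T_Q = 1.52668·T_P.
ΣF_y = 0: T_P·sin36° + T_Q·sin58° = 2.7.
Substitute: T_P·(0.587785 + 1.52668·0.848048) = 2.7 → T_P = 1.43428 ≈ 1.434 kN.
Then T_Q = 1.52668 × 1.43428 = 2.190 kN.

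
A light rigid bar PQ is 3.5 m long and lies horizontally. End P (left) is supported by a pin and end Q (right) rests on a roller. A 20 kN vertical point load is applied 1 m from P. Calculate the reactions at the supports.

P_x = 0, P_y = 14.29 kN, Q_y = 5.714 kN

Taking moments about P: Q_y·3.5 − 20·1 = 0 → Q_y = 20/3.5 = 5.71429 ≈ 5.714 kN.
ΣF_y = 0: P_y + 5.71429 − 20 = 0 → P_y = 14.29 kN.
ΣF_x = 0: no horizontal applied forces, so P_x = 0.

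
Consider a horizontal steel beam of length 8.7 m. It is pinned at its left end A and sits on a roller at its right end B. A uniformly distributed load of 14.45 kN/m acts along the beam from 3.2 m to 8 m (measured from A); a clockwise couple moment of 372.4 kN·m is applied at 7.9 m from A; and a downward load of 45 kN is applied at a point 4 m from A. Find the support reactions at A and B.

A_x = 0, A_y = 6.220 kN, B_y = 108.1 kN

Resultant of the distributed load: 14.45 × 4.8 = 69.36 kN at 5.6 m from A.
Moments about A: B_y·8.7 − (14.45·4.8)·5.6 − 372.4 − 45·4 = 0 → B_y = 940.816/8.7 = 108.14 ≈ 108.1 kN.
ΣF_y = 0: A_y + 108.14 − 14.45·4.8 − 45 = 0 → A_y = 6.220 kN.
ΣF_x = 0: no horizontal applied forces, so A_x = 0.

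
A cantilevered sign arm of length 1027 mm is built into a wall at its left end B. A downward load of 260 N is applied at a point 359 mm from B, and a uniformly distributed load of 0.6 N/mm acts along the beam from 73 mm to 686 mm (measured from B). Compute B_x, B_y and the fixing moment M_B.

B_x = 0, B_y = 627.8 N, M_B = 232900 N·mm

Resultant of the distributed load: 0.6 × 613 = 367.8 N at 379.5 mm from B.
ΣF_x = 0: B_x = 0.
ΣF_y = 0: B_y − 260 − 0.6·613 = 0 → B_y = 627.8 N.
ΣM about B: M_B − 260·359 − (0.6·613)·379.5 = 0 → M_B = 232900 N·mm.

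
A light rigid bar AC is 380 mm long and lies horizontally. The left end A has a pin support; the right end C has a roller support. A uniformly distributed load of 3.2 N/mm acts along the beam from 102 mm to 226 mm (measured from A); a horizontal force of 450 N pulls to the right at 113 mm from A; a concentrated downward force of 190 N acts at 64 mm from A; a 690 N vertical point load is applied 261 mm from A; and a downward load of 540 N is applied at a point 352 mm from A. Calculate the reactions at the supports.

A_x = -450.0 N, A_y = 639.4 N, C_y = 1177 N

Resultant of the distributed load: 3.2 × 124 = 396.8 N at 164 mm from A.
Moments about A: C_y·380 − (3.2·124)·164 − 190·64 − 690·261 − 540·352 = 0 → C_y = 447405.2/380 = 1177.38 ≈ 1177 N.
ΣF_y = 0: A_y + 1177.38 − 3.2·124 − 190 − 690 − 540 = 0 → A_y = 639.4 N.
ΣF_x = 0: A_x + 450 = 0 → A_x = -450.0 N.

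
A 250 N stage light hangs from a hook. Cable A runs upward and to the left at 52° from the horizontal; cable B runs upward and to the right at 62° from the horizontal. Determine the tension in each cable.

T_A = 128.5 N, T_B = 168.5 N

ΣF_x = 0: −T_A·cos52° + T_B·cos62° = 0 → T_B = 1.31139·T_A.
ΣF_y = 0: T_A·sin52° + T_B·sin62° = 250.
Substitute: T_A·(0.788011 + 1.31139·0.882948) = 250 → T_A = 128.475 ≈ 128.5 N.
Then T_B = 1.31139 × 128.475 = 168.5 N.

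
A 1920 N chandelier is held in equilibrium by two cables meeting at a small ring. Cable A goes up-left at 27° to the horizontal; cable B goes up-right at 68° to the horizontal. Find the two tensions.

ΣF_x = 0: −T_A·cos27° + T_B·cos68° = 0 → T_B = 2.37851·T_A.
ΣF_y = 0: T_A·sin27° + T_B·sin68° = 1920.
Substitute: T_A·(0.45399 + 2.37851·0.927184) = 1920 → T_A = 721.993 ≈ 722.0 N.
Then T_B = 2.37851 × 721.993 = 1717 N.

T_A = 722.0 N, T_B = 1717 N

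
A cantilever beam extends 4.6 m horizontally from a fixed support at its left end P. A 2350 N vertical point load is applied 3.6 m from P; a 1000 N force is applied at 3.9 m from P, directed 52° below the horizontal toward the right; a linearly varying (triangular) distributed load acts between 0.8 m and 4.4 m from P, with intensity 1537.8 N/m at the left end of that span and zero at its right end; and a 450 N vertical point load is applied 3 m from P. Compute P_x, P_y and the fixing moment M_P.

Resultant of the triangular load: ½ × 1537.8 × 3.6 = 2768.04 N, acting at 2 m from P (one-third of the span from the peak).
ΣF_x = 0: P_x + 1000·cos52° = 0 → P_x = -615.7 N.
ΣF_y = 0: P_y − 2350 − 1000·sin52° − ½·1537.8·3.6 − 450 = 0 → P_y = 6356 N.
ΣM about P: M_P − 2350·3.6 − 1000·sin52°·3.9 − (½·1537.8·3.6)·2 − 450·3 = 0 → M_P = 18420 N·m.

P_x = -615.7 N, P_y = 6356 N, M_P = 18420 N·m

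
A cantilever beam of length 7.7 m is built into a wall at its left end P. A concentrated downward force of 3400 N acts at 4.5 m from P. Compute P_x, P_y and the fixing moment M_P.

P_x = 0, P_y = 3400 N, M_P = 15300 N·m

ΣF_x = 0: P_x = 0.
ΣF_y = 0: P_y − 3400 = 0 → P_y = 3400 N.
ΣM about P: M_P − 3400·4.5 = 0 → M_P = 15300 N·m.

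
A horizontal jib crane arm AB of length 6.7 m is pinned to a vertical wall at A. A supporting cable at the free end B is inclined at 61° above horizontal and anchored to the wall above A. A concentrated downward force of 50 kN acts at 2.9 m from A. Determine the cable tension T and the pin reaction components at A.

T = 24.74 kN, A_x = 12.00 kN, A_y = 28.36 kN

ΣM about A: T·sin61°·6.7 − 50·2.9 = 0 → T = 145/(6.7·0.87462) = 24.7442 ≈ 24.74 kN.
ΣF_x = 0: A_x − T·cos61° = 0 → A_x = 24.7442 × 0.48481 = 12.00 kN.
ΣF_y = 0: A_y + T·sin61° − 50 = 0 → A_y = 50 − 24.7442 × 0.87462 = 28.36 kN.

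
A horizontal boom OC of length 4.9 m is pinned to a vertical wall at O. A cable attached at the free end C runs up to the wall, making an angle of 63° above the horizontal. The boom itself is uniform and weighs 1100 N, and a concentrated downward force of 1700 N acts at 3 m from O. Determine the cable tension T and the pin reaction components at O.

ΣM about O: T·sin63°·4.9 − 1100·2.45 − 1700·3 = 0 → T = 7795/(4.9·0.891007) = 1785.41 ≈ 1785 N.
ΣF_x = 0: O_x − T·cos63° = 0 → O_x = 1785.41 × 0.45399 = 810.6 N.
ΣF_y = 0: O_y + T·sin63° − 1100 − 1700 = 0 → O_y = 2800 − 1785.41 × 0.891007 = 1209 N.

T = 1785 N, O_x = 810.6 N, O_y = 1209 N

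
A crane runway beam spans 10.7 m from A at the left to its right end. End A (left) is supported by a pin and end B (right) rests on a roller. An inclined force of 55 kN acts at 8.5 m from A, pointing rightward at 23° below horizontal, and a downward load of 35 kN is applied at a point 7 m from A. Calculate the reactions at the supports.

ΣM about A: B_y·10.7 − 55·sin23°·8.5 − 35·7 = 0 → B_y = 427.667/10.7 = 39.9689 ≈ 39.97 kN.
ΣF_y = 0: A_y + 39.9689 − 55·sin23° − 35 = 0 → A_y = 16.52 kN.
ΣF_x = 0: A_x + 55·cos23° = 0 → A_x = -50.63 kN.

A_x = -50.63 kN, A_y = 16.52 kN, B_y = 39.97 kN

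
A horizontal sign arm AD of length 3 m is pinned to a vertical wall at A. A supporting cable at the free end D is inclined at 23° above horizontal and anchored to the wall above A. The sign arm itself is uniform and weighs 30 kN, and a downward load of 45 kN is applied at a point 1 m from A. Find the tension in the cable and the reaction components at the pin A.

T = 76.78 kN, A_x = 70.68 kN, A_y = 45.00 kN

ΣM about A: T·sin23°·3 − 30·1.5 − 45·1 = 0 → T = 90/(3·0.390731) = 76.7792 ≈ 76.78 kN.
ΣF_x = 0: A_x − T·cos23° = 0 → A_x = 76.7792 × 0.920505 = 70.68 kN.
ΣF_y = 0: A_y + T·sin23° − 30 − 45 = 0 → A_y = 75 − 76.7792 × 0.390731 = 45.00 kN.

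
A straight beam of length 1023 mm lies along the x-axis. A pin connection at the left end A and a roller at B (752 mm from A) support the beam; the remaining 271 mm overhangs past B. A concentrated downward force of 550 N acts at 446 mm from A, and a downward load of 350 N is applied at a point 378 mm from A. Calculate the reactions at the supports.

Moments about A: B_y·752 − 550·446 − 350·378 = 0 → B_y = 377600/752 = 502.128 ≈ 502.1 N.
ΣF_y = 0: A_y + 502.128 − 550 − 350 = 0 → A_y = 397.9 N.
ΣF_x = 0: no horizontal applied forces, so A_x = 0.

A_x = 0, A_y = 397.9 N, B_y = 502.1 N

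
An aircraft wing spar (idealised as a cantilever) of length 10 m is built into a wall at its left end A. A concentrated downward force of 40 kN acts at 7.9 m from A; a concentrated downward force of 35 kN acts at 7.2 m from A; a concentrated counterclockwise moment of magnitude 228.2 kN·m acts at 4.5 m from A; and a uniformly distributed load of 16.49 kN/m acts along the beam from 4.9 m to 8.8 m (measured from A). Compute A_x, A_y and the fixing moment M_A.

A_x = 0, A_y = 139.3 kN, M_A = 780.3 kN·m

Resultant of the distributed load: 16.49 × 3.9 = 64.311 kN at 6.85 m from A.
ΣF_x = 0: A_x = 0.
ΣF_y = 0: A_y − 40 − 35 − 16.49·3.9 = 0 → A_y = 139.3 kN.
ΣM about A: M_A − 40·7.9 − 35·7.2 + 228.2 − (16.49·3.9)·6.85 = 0 → M_A = 780.3 kN·m.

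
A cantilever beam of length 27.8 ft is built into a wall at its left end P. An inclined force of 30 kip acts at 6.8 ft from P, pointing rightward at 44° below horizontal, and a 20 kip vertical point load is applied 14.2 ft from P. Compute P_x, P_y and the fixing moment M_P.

P_x = -21.58 kip, P_y = 40.84 kip, M_P = 425.7 kip·ft

ΣF_x = 0: P_x + 30·cos44° = 0 → P_x = -21.58 kip.
ΣF_y = 0: P_y − 30·sin44° − 20 = 0 → P_y = 40.84 kip.
ΣM about P: M_P − 30·sin44°·6.8 − 20·14.2 = 0 → M_P = 425.7 kip·ft.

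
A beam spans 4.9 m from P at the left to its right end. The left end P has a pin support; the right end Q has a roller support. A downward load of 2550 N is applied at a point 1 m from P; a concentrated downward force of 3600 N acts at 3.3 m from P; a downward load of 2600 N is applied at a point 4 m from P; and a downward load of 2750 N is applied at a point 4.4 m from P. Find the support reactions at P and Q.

P_x = 0, P_y = 3963 N, Q_y = 7537 N

ΣM about P: Q_y·4.9 − 2550·1 − 3600·3.3 − 2600·4 − 2750·4.4 = 0 → Q_y = 36930/4.9 = 7536.73 ≈ 7537 N.
ΣF_y = 0: P_y + 7536.73 − 2550 − 3600 − 2600 − 2750 = 0 → P_y = 3963 N.
ΣF_x = 0: no horizontal applied forces, so P_x = 0.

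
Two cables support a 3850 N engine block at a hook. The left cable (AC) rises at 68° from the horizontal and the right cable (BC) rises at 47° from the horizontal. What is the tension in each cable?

ΣF_x = 0: −T_AC·cos68° + T_BC·cos47° = 0 → T_BC = 0.549278·T_AC.
ΣF_y = 0: T_AC·sin68° + T_BC·sin47° = 3850.
Substitute: T_AC·(0.927184 + 0.549278·0.731354) = 3850 → T_AC = 2897.13 ≈ 2897 N.
Then T_BC = 0.549278 × 2897.13 = 1591 N.

T_AC = 2897 N, T_BC = 1591 N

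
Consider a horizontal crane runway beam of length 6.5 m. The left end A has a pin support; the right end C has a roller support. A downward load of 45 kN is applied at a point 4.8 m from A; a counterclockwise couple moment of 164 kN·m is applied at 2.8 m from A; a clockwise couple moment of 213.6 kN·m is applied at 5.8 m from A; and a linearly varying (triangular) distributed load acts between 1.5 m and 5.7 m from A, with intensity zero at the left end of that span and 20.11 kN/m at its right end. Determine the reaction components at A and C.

A_x = 0, A_y = 18.43 kN, C_y = 68.80 kN

Resultant of the triangular load: ½ × 20.11 × 4.2 = 42.231 kN, acting at 4.3 m from A (one-third of the span from the peak).
Moments about A: C_y·6.5 − 45·4.8 + 164 − 213.6 − (½·20.11·4.2)·4.3 = 0 → C_y = 447.1933/6.5 = 68.799 ≈ 68.80 kN.
ΣF_y = 0: A_y + 68.799 − 45 − ½·20.11·4.2 = 0 → A_y = 18.43 kN.
ΣF_x = 0: no horizontal applied forces, so A_x = 0.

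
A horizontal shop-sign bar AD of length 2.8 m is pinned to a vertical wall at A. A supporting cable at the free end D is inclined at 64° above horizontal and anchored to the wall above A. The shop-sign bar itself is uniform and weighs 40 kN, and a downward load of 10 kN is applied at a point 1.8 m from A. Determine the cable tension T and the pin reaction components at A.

T = 29.40 kN, A_x = 12.89 kN, A_y = 23.57 kN

ΣM about A: T·sin64°·2.8 − 40·1.4 − 10·1.8 = 0 → T = 74/(2.8·0.898794) = 29.4045 ≈ 29.40 kN.
ΣF_x = 0: A_x − T·cos64° = 0 → A_x = 29.4045 × 0.438371 = 12.89 kN.
ΣF_y = 0: A_y + T·sin64° − 40 − 10 = 0 → A_y = 50 − 29.4045 × 0.898794 = 23.57 kN.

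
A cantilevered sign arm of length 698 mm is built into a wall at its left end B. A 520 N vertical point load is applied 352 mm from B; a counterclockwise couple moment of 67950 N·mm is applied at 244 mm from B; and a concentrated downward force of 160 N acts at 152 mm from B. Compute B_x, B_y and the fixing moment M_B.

ΣF_x = 0: B_x = 0.
ΣF_y = 0: B_y − 520 − 160 = 0 → B_y = 680.0 N.
ΣM about B: M_B − 520·352 + 67950 − 160·152 = 0 → M_B = 139400 N·mm.

B_x = 0, B_y = 680.0 N, M_B = 139400 N·mm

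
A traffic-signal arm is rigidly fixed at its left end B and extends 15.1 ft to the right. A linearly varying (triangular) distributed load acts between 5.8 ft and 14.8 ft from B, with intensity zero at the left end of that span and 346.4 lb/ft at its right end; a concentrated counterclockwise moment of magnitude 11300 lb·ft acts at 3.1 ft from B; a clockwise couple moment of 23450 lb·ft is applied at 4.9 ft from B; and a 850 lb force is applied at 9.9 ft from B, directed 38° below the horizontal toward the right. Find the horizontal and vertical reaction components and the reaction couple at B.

Resultant of the triangular load: ½ × 346.4 × 9 = 1558.8 lb, acting at 11.8 ft from B (one-third of the span from the peak).
ΣF_x = 0: B_x + 850·cos38° = 0 → B_x = -669.8 lb.
ΣF_y = 0: B_y − ½·346.4·9 − 850·sin38° = 0 → B_y = 2082 lb.
ΣM about B: M_B − (½·346.4·9)·11.8 + 11300 − 23450 − 850·sin38°·9.9 = 0 → M_B = 35720 lb·ft.

B_x = -669.8 lb, B_y = 2082 lb, M_B = 35720 lb·ft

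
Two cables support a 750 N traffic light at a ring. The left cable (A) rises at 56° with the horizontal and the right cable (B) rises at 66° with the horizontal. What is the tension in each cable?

ΣF_x = 0: −T_A·cos56° + T_B·cos66° = 0 → T_B = 1.37483·T_A.
ΣF_y = 0: T_A·sin56° + T_B·sin66° = 750.
Substitute: T_A·(0.829038 + 1.37483·0.913545) = 750 → T_A = 359.711 ≈ 359.7 N.
Then T_B = 1.37483 × 359.711 = 494.5 N.

T_A = 359.7 N, T_B = 494.5 N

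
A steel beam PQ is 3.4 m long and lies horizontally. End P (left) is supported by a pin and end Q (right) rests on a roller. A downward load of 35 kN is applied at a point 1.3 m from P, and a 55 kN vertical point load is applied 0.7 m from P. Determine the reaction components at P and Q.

P_x = 0, P_y = 65.29 kN, Q_y = 24.71 kN

Taking moments about P: Q_y·3.4 − 35·1.3 − 55·0.7 = 0 → Q_y = 84/3.4 = 24.7059 ≈ 24.71 kN.
ΣF_y = 0: P_y + 24.7059 − 35 − 55 = 0 → P_y = 65.29 kN.
ΣF_x = 0: no horizontal applied forces, so P_x = 0.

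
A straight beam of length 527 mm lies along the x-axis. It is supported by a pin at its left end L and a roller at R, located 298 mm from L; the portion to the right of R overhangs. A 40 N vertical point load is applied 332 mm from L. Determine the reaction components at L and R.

ΣM about L: R_y·298 − 40·332 = 0 → R_y = 13280/298 = 44.5638 ≈ 44.56 N.
ΣF_y = 0: L_y + 44.5638 − 40 = 0 → L_y = -4.564 N.
ΣF_x = 0: no horizontal applied forces, so L_x = 0.

L_x = 0, L_y = -4.564 N, R_y = 44.56 N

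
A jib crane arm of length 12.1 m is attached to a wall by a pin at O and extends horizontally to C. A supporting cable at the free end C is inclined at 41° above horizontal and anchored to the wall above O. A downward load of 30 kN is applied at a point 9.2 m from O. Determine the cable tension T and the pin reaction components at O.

T = 34.77 kN, O_x = 26.24 kN, O_y = 7.190 kN

ΣM about O: T·sin41°·12.1 − 30·9.2 = 0 → T = 276/(12.1·0.656059) = 34.7681 ≈ 34.77 kN.
ΣF_x = 0: O_x − T·cos41° = 0 → O_x = 34.7681 × 0.75471 = 26.24 kN.
ΣF_y = 0: O_y + T·sin41° − 30 = 0 → O_y = 30 − 34.7681 × 0.656059 = 7.190 kN.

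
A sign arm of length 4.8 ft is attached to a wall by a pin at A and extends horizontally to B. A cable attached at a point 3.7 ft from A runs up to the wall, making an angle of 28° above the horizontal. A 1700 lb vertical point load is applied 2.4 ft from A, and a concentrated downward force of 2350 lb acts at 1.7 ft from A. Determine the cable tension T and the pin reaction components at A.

ΣM about A: T·sin28°·3.7 − 1700·2.4 − 2350·1.7 = 0 → T = 8075/(3.7·0.469472) = 4648.7 ≈ 4649 lb.
ΣF_x = 0: A_x − T·cos28° = 0 → A_x = 4648.7 × 0.882948 = 4105 lb.
ΣF_y = 0: A_y + T·sin28° − 1700 − 2350 = 0 → A_y = 4050 − 4648.7 × 0.469472 = 1868 lb.

T = 4649 lb, A_x = 4105 lb, A_y = 1868 lb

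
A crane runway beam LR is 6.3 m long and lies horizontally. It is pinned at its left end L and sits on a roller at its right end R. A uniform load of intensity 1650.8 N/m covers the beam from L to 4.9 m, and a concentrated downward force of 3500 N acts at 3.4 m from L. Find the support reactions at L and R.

L_x = 0, L_y = 6554 N, R_y = 5035 N

Resultant of the distributed load: 1650.8 × 4.9 = 8088.92 N at 2.45 m from L.
Taking moments about L: R_y·6.3 − (1650.8·4.9)·2.45 − 3500·3.4 = 0 → R_y = 31717.854/6.3 = 5034.58 ≈ 5035 N.
ΣF_y = 0: L_y + 5034.58 − 1650.8·4.9 − 3500 = 0 → L_y = 6554 N.
ΣF_x = 0: no horizontal applied forces, so L_x = 0.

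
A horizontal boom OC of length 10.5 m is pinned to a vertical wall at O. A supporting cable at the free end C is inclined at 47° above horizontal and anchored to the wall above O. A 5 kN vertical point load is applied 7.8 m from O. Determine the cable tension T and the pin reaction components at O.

T = 5.079 kN, O_x = 3.464 kN, O_y = 1.286 kN

ΣM about O: T·sin47°·10.5 − 5·7.8 = 0 → T = 39/(10.5·0.731354) = 5.07864 ≈ 5.079 kN.
ΣF_x = 0: O_x − T·cos47° = 0 → O_x = 5.07864 × 0.681998 = 3.464 kN.
ΣF_y = 0: O_y + T·sin47° − 5 = 0 → O_y = 5 − 5.07864 × 0.731354 = 1.286 kN.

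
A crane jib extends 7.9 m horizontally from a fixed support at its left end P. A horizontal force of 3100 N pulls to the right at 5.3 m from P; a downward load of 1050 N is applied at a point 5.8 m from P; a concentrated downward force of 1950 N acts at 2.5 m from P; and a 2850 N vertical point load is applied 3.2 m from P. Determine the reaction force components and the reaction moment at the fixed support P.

ΣF_x = 0: P_x + 3100 = 0 → P_x = -3100 N.
ΣF_y = 0: P_y − 1050 − 1950 − 2850 = 0 → P_y = 5850 N.
ΣM about P: M_P − 1050·5.8 − 1950·2.5 − 2850·3.2 = 0 → M_P = 20080 N·m.

P_x = -3100 N, P_y = 5850 N, M_P = 20080 N·m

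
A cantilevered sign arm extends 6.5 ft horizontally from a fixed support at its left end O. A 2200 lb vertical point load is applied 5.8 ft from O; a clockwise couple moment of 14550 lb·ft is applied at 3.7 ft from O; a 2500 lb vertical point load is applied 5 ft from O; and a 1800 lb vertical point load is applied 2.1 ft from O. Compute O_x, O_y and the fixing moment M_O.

ΣF_x = 0: O_x = 0.
ΣF_y = 0: O_y − 2200 − 2500 − 1800 = 0 → O_y = 6500 lb.
ΣM about O: M_O − 2200·5.8 − 14550 − 2500·5 − 1800·2.1 = 0 → M_O = 43590 lb·ft.

O_x = 0, O_y = 6500 lb, M_O = 43590 lb·ft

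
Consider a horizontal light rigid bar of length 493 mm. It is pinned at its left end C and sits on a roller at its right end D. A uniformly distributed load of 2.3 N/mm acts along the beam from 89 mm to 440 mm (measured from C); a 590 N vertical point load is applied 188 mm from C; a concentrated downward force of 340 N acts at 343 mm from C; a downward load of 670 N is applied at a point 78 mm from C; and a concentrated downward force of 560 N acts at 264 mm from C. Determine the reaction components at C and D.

C_x = 0, C_y = 1667 N, D_y = 1301 N

Resultant of the distributed load: 2.3 × 351 = 807.3 N at 264.5 mm from C.
ΣM about C: D_y·493 − (2.3·351)·264.5 − 590·188 − 340·343 − 670·78 − 560·264 = 0 → D_y = 641170.85/493 = 1300.55 ≈ 1301 N.
ΣF_y = 0: C_y + 1300.55 − 2.3·351 − 590 − 340 − 670 − 560 = 0 → C_y = 1667 N.
ΣF_x = 0: no horizontal applied forces, so C_x = 0.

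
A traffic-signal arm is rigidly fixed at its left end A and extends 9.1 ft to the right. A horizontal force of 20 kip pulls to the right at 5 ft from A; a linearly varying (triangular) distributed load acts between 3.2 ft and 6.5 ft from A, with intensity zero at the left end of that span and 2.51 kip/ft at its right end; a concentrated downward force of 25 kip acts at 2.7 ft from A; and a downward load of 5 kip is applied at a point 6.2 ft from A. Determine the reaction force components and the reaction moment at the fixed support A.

Resultant of the triangular load: ½ × 2.51 × 3.3 = 4.1415 kip, acting at 5.4 ft from A (one-third of the span from the peak).
ΣF_x = 0: A_x + 20 = 0 → A_x = -20.00 kip.
ΣF_y = 0: A_y − ½·2.51·3.3 − 25 − 5 = 0 → A_y = 34.14 kip.
ΣM about A: M_A − (½·2.51·3.3)·5.4 − 25·2.7 − 5·6.2 = 0 → M_A = 120.9 kip·ft.

A_x = -20.00 kip, A_y = 34.14 kip, M_A = 120.9 kip·ft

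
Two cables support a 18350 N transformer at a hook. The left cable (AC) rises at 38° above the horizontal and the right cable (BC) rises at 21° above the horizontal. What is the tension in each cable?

ΣF_x = 0: −T_AC·cos38° + T_BC·cos21° = 0 → T_BC = 0.844074·T_AC.
ΣF_y = 0: T_AC·sin38° + T_BC·sin21° = 18350.
Substitute: T_AC·(0.615661 + 0.844074·0.358368) = 18350 → T_AC = 19985.8 ≈ 19990 N.
Then T_BC = 0.844074 × 19985.8 = 16870 N.

T_AC = 19990 N, T_BC = 16870 N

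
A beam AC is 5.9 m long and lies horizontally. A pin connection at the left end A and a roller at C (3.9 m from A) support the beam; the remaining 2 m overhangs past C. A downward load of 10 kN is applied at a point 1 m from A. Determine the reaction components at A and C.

Taking moments about A: C_y·3.9 − 10·1 = 0 → C_y = 10/3.9 = 2.5641 ≈ 2.564 kN.
ΣF_y = 0: A_y + 2.5641 − 10 = 0 → A_y = 7.436 kN.
ΣF_x = 0: no horizontal applied forces, so A_x = 0.

A_x = 0, A_y = 7.436 kN, C_y = 2.564 kN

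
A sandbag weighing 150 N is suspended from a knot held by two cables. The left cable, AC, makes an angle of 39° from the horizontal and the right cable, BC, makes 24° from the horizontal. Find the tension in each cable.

ΣF_x = 0: −T_AC·cos39° + T_BC·cos24° = 0 → T_BC = 0.850692·T_AC.
ΣF_y = 0: T_AC·sin39° + T_BC·sin24° = 150.
Substitute: T_AC·(0.62932 + 0.850692·0.406737) = 150 → T_AC = 153.794 ≈ 153.8 N.
Then T_BC = 0.850692 × 153.794 = 130.8 N.

T_AC = 153.8 N, T_BC = 130.8 N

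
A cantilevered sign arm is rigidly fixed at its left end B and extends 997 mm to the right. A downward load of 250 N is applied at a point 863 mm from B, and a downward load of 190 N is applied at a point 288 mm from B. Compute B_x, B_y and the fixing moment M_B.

B_x = 0, B_y = 440.0 N, M_B = 270500 N·mm

ΣF_x = 0: B_x = 0.
ΣF_y = 0: B_y − 250 − 190 = 0 → B_y = 440.0 N.
ΣM about B: M_B − 250·863 − 190·288 = 0 → M_B = 270500 N·mm.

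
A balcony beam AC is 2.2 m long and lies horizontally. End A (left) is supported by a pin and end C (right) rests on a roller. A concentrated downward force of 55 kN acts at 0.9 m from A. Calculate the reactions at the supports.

Moments about A: C_y·2.2 − 55·0.9 = 0 → C_y = 49.5/2.2 = 22.50 kN.
ΣF_y = 0: A_y + 22.5 − 55 = 0 → A_y = 32.50 kN.
ΣF_x = 0: no horizontal applied forces, so A_x = 0.

A_x = 0, A_y = 32.50 kN, C_y = 22.50 kN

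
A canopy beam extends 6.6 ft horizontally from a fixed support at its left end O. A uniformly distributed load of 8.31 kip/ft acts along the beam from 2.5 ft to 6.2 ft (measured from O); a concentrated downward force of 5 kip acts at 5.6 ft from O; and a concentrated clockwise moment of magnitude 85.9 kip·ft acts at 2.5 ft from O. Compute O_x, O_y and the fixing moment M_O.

O_x = 0, O_y = 35.75 kip, M_O = 247.6 kip·ft

Resultant of the distributed load: 8.31 × 3.7 = 30.747 kip at 4.35 ft from O.
ΣF_x = 0: O_x = 0.
ΣF_y = 0: O_y − 8.31·3.7 − 5 = 0 → O_y = 35.75 kip.
ΣM about O: M_O − (8.31·3.7)·4.35 − 5·5.6 − 85.9 = 0 → M_O = 247.6 kip·ft.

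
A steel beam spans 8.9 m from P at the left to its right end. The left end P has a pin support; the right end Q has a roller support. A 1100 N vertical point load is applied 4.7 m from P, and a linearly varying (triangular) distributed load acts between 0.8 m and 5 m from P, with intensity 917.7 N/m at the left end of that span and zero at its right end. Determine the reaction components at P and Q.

P_x = 0, P_y = 1970 N, Q_y = 1057 N

Resultant of the triangular load: ½ × 917.7 × 4.2 = 1927.17 N, acting at 2.2 m from P (one-third of the span from the peak).
Taking moments about P: Q_y·8.9 − 1100·4.7 − (½·917.7·4.2)·2.2 = 0 → Q_y = 9409.774/8.9 = 1057.28 ≈ 1057 N.
ΣF_y = 0: P_y + 1057.28 − 1100 − ½·917.7·4.2 = 0 → P_y = 1970 N.
ΣF_x = 0: no horizontal applied forces, so P_x = 0.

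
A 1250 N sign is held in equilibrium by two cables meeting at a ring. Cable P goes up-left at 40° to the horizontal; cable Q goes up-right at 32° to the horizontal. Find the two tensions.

ΣF_x = 0: −T_P·cos40° + T_Q·cos32° = 0 → T_Q = 0.903303·T_P.
ΣF_y = 0: T_P·sin40° + T_Q·sin32° = 1250.
Substitute: T_P·(0.642788 + 0.903303·0.529919) = 1250 → T_P = 1114.61 ≈ 1115 N.
Then T_Q = 0.903303 × 1114.61 = 1007 N.

T_P = 1115 N, T_Q = 1007 N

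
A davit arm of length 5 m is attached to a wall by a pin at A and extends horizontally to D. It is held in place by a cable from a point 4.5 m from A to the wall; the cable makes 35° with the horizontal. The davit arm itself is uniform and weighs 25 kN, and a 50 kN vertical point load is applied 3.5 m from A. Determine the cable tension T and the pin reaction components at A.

ΣM about A: T·sin35°·4.5 − 25·2.5 − 50·3.5 = 0 → T = 237.5/(4.5·0.573576) = 92.0153 ≈ 92.02 kN.
ΣF_x = 0: A_x − T·cos35° = 0 → A_x = 92.0153 × 0.819152 = 75.37 kN.
ΣF_y = 0: A_y + T·sin35° − 25 − 50 = 0 → A_y = 75 − 92.0153 × 0.573576 = 22.22 kN.

T = 92.02 kN, A_x = 75.37 kN, A_y = 22.22 kN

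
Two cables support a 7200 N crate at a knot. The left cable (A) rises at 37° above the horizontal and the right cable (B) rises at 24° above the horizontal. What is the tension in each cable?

T_A = 7520 N, T_B = 6574 N

ΣF_x = 0: −T_A·cos37° + T_B·cos24° = 0 → T_B = 0.874215·T_A.
ΣF_y = 0: T_A·sin37° + T_B·sin24° = 7200.
Substitute: T_A·(0.601815 + 0.874215·0.406737) = 7200 → T_A = 7520.44 ≈ 7520 N.
Then T_B = 0.874215 × 7520.44 = 6574 N.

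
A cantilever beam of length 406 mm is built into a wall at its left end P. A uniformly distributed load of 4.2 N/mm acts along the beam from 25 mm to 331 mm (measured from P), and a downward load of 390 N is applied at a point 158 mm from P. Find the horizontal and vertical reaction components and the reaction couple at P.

P_x = 0, P_y = 1675 N, M_P = 290400 N·mm

Resultant of the distributed load: 4.2 × 306 = 1285.2 N at 178 mm from P.
ΣF_x = 0: P_x = 0.
ΣF_y = 0: P_y − 4.2·306 − 390 = 0 → P_y = 1675 N.
ΣM about P: M_P − (4.2·306)·178 − 390·158 = 0 → M_P = 290400 N·mm.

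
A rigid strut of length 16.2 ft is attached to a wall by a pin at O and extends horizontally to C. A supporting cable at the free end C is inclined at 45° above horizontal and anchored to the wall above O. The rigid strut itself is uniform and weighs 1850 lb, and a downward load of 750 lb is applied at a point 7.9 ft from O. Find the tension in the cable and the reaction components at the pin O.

T = 1825 lb, O_x = 1291 lb, O_y = 1309 lb

ΣM about O: T·sin45°·16.2 − 1850·8.1 − 750·7.9 = 0 → T = 20910/(16.2·0.707107) = 1825.38 ≈ 1825 lb.
ΣF_x = 0: O_x − T·cos45° = 0 → O_x = 1825.38 × 0.707107 = 1291 lb.
ΣF_y = 0: O_y + T·sin45° − 1850 − 750 = 0 → O_y = 2600 − 1825.38 × 0.707107 = 1309 lb.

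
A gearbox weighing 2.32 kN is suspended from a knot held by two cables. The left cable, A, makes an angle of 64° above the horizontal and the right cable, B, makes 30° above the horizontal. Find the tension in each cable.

ΣF_x = 0: −T_A·cos64° + T_B·cos30° = 0 → T_B = 0.506187·T_A.
ΣF_y = 0: T_A·sin64° + T_B·sin30° = 2.32.
Substitute: T_A·(0.898794 + 0.506187·0.5) = 2.32 → T_A = 2.01409 ≈ 2.014 kN.
Then T_B = 0.506187 × 2.01409 = 1.020 kN.

T_A = 2.014 kN, T_B = 1.020 kN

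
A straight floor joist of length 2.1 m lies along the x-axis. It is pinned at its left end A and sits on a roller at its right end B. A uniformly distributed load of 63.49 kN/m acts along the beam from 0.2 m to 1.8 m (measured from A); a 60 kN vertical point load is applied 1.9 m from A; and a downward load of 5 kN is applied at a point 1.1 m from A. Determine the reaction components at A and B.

Resultant of the distributed load: 63.49 × 1.6 = 101.584 kN at 1 m from A.
ΣM about A: B_y·2.1 − (63.49·1.6)·1 − 60·1.9 − 5·1.1 = 0 → B_y = 221.084/2.1 = 105.278 ≈ 105.3 kN.
ΣF_y = 0: A_y + 105.278 − 63.49·1.6 − 60 − 5 = 0 → A_y = 61.31 kN.
ΣF_x = 0: no horizontal applied forces, so A_x = 0.

A_x = 0, A_y = 61.31 kN, B_y = 105.3 kN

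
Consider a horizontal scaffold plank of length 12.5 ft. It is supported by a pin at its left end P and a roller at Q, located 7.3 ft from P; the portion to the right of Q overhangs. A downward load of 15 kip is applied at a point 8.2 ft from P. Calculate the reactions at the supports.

Moments about P: Q_y·7.3 − 15·8.2 = 0 → Q_y = 123/7.3 = 16.8493 ≈ 16.85 kip.
ΣF_y = 0: P_y + 16.8493 − 15 = 0 → P_y = -1.849 kip.
ΣF_x = 0: no horizontal applied forces, so P_x = 0.

P_x = 0, P_y = -1.849 kip, Q_y = 16.85 kip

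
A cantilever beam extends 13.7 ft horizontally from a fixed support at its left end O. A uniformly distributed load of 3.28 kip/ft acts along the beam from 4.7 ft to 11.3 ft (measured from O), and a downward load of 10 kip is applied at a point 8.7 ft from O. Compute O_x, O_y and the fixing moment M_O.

O_x = 0, O_y = 31.65 kip, M_O = 260.2 kip·ft

Resultant of the distributed load: 3.28 × 6.6 = 21.648 kip at 8 ft from O.
ΣF_x = 0: O_x = 0.
ΣF_y = 0: O_y − 3.28·6.6 − 10 = 0 → O_y = 31.65 kip.
ΣM about O: M_O − (3.28·6.6)·8 − 10·8.7 = 0 → M_O = 260.2 kip·ft.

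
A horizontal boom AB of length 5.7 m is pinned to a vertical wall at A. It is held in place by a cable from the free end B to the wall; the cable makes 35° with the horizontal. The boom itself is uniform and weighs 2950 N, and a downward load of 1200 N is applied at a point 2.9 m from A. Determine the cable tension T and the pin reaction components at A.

T = 3636 N, A_x = 2978 N, A_y = 2064 N

ΣM about A: T·sin35°·5.7 − 2950·2.85 − 1200·2.9 = 0 → T = 11887.5/(5.7·0.573576) = 3636.01 ≈ 3636 N.
ΣF_x = 0: A_x − T·cos35° = 0 → A_x = 3636.01 × 0.819152 = 2978 N.
ΣF_y = 0: A_y + T·sin35° − 2950 − 1200 = 0 → A_y = 4150 − 3636.01 × 0.573576 = 2064 N.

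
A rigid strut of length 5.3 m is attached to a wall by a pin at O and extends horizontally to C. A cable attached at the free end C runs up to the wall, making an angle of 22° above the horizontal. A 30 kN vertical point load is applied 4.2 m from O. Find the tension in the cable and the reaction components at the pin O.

ΣM about O: T·sin22°·5.3 − 30·4.2 = 0 → T = 126/(5.3·0.374607) = 63.4627 ≈ 63.46 kN.
ΣF_x = 0: O_x − T·cos22° = 0 → O_x = 63.4627 × 0.927184 = 58.84 kN.
ΣF_y = 0: O_y + T·sin22° − 30 = 0 → O_y = 30 − 63.4627 × 0.374607 = 6.226 kN.

T = 63.46 kN, O_x = 58.84 kN, O_y = 6.226 kN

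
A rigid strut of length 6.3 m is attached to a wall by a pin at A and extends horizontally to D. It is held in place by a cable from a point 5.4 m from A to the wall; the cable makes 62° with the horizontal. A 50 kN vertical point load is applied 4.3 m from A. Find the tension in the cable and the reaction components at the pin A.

ΣM about A: T·sin62°·5.4 − 50·4.3 = 0 → T = 215/(5.4·0.882948) = 45.093 ≈ 45.09 kN.
ΣF_x = 0: A_x − T·cos62° = 0 → A_x = 45.093 × 0.469472 = 21.17 kN.
ΣF_y = 0: A_y + T·sin62° − 50 = 0 → A_y = 50 − 45.093 × 0.882948 = 10.19 kN.

T = 45.09 kN, A_x = 21.17 kN, A_y = 10.19 kN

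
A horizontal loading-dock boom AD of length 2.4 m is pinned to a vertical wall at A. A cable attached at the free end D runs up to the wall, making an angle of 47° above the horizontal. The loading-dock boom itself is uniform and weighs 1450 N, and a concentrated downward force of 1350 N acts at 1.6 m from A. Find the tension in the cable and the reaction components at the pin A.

ΣM about A: T·sin47°·2.4 − 1450·1.2 − 1350·1.6 = 0 → T = 3900/(2.4·0.731354) = 2221.91 ≈ 2222 N.
ΣF_x = 0: A_x − T·cos47° = 0 → A_x = 2221.91 × 0.681998 = 1515 N.
ΣF_y = 0: A_y + T·sin47° − 1450 − 1350 = 0 → A_y = 2800 − 2221.91 × 0.731354 = 1175 N.

T = 2222 N, A_x = 1515 N, A_y = 1175 N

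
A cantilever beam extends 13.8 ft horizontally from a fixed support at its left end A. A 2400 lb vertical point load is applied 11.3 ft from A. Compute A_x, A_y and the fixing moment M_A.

ΣF_x = 0: A_x = 0.
ΣF_y = 0: A_y − 2400 = 0 → A_y = 2400 lb.
ΣM about A: M_A − 2400·11.3 = 0 → M_A = 27120 lb·ft.

A_x = 0, A_y = 2400 lb, M_A = 27120 lb·ft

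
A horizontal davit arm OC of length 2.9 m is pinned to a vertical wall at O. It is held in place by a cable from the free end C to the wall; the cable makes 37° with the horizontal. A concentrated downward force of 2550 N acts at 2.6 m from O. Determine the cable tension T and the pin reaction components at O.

T = 3799 N, O_x = 3034 N, O_y = 263.8 N

ΣM about O: T·sin37°·2.9 − 2550·2.6 = 0 → T = 6630/(2.9·0.601815) = 3798.85 ≈ 3799 N.
ΣF_x = 0: O_x − T·cos37° = 0 → O_x = 3798.85 × 0.798636 = 3034 N.
ΣF_y = 0: O_y + T·sin37° − 2550 = 0 → O_y = 2550 − 3798.85 × 0.601815 = 263.8 N.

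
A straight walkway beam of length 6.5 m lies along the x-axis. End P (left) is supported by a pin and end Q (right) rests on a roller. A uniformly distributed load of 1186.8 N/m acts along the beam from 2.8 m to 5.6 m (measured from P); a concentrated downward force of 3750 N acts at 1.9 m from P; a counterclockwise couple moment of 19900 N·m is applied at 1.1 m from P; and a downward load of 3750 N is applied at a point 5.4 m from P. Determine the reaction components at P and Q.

Resultant of the distributed load: 1186.8 × 2.8 = 3323.04 N at 4.2 m from P.
Taking moments about P: Q_y·6.5 − (1186.8·2.8)·4.2 − 3750·1.9 + 19900 − 3750·5.4 = 0 → Q_y = 21431.768/6.5 = 3297.2 ≈ 3297 N.
ΣF_y = 0: P_y + 3297.2 − 1186.8·2.8 − 3750 − 3750 = 0 → P_y = 7526 N.
ΣF_x = 0: no horizontal applied forces, so P_x = 0.

P_x = 0, P_y = 7526 N, Q_y = 3297 N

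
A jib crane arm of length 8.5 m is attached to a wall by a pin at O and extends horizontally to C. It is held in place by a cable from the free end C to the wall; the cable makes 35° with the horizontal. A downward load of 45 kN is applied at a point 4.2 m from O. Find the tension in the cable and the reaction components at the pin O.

ΣM about O: T·sin35°·8.5 − 45·4.2 = 0 → T = 189/(8.5·0.573576) = 38.7661 ≈ 38.77 kN.
ΣF_x = 0: O_x − T·cos35° = 0 → O_x = 38.7661 × 0.819152 = 31.76 kN.
ΣF_y = 0: O_y + T·sin35° − 45 = 0 → O_y = 45 − 38.7661 × 0.573576 = 22.76 kN.

T = 38.77 kN, O_x = 31.76 kN, O_y = 22.76 kN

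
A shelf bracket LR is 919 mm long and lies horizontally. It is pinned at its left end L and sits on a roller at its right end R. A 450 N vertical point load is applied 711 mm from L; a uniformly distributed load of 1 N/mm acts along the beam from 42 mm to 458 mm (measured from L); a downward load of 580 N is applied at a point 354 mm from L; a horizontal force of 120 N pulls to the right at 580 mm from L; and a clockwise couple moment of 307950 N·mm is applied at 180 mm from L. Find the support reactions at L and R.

Resultant of the distributed load: 1 × 416 = 416 N at 250 mm from L.
Taking moments about L: R_y·919 − 450·711 − (1·416)·250 − 580·354 − 307950 = 0 → R_y = 937220/919 = 1019.83 ≈ 1020 N.
ΣF_y = 0: L_y + 1019.83 − 450 − 1·416 − 580 = 0 → L_y = 426.2 N.
ΣF_x = 0: L_x + 120 = 0 → L_x = -120.0 N.

L_x = -120.0 N, L_y = 426.2 N, R_y = 1020 N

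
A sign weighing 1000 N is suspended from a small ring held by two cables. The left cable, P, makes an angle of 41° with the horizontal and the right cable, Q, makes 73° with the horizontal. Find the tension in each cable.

ΣF_x = 0: −T_P·cos41° + T_Q·cos73° = 0 → T_Q = 2.58134·T_P.
ΣF_y = 0: T_P·sin41° + T_Q·sin73° = 1000.
Substitute: T_P·(0.656059 + 2.58134·0.956305) = 1000 → T_P = 320.04 ≈ 320.0 N.
Then T_Q = 2.58134 × 320.04 = 826.1 N.

T_P = 320.0 N, T_Q = 826.1 N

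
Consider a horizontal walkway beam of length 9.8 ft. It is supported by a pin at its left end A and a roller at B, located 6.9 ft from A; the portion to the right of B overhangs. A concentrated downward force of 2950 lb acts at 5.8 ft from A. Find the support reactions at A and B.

Moments about A: B_y·6.9 − 2950·5.8 = 0 → B_y = 17110/6.9 = 2479.71 ≈ 2480 lb.
ΣF_y = 0: A_y + 2479.71 − 2950 = 0 → A_y = 470.3 lb.
ΣF_x = 0: no horizontal applied forces, so A_x = 0.

A_x = 0, A_y = 470.3 lb, B_y = 2480 lb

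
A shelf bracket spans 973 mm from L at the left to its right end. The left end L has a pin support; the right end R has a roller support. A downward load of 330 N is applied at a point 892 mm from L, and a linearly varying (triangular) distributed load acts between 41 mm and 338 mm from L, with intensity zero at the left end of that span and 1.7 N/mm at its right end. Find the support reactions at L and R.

L_x = 0, L_y = 217.9 N, R_y = 364.5 N

Resultant of the triangular load: ½ × 1.7 × 297 = 252.45 N, acting at 239 mm from L (one-third of the span from the peak).
ΣM about L: R_y·973 − 330·892 − (½·1.7·297)·239 = 0 → R_y = 354695.55/973 = 364.538 ≈ 364.5 N.
ΣF_y = 0: L_y + 364.538 − 330 − ½·1.7·297 = 0 → L_y = 217.9 N.
ΣF_x = 0: no horizontal applied forces, so L_x = 0.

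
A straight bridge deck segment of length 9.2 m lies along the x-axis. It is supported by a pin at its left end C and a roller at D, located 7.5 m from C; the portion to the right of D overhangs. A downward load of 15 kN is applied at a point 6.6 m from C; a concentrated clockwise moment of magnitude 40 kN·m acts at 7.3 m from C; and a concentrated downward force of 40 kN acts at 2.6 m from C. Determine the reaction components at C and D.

C_x = 0, C_y = 22.60 kN, D_y = 32.40 kN

Taking moments about C: D_y·7.5 − 15·6.6 − 40 − 40·2.6 = 0 → D_y = 243/7.5 = 32.40 kN.
ΣF_y = 0: C_y + 32.4 − 15 − 40 = 0 → C_y = 22.60 kN.
ΣF_x = 0: no horizontal applied forces, so C_x = 0.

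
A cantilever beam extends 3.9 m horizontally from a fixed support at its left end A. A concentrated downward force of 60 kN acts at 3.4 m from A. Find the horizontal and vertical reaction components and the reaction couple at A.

A_x = 0, A_y = 60.00 kN, M_A = 204.0 kN·m

ΣF_x = 0: A_x = 0.
ΣF_y = 0: A_y − 60 = 0 → A_y = 60.00 kN.
ΣM about A: M_A − 60·3.4 = 0 → M_A = 204.0 kN·m.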